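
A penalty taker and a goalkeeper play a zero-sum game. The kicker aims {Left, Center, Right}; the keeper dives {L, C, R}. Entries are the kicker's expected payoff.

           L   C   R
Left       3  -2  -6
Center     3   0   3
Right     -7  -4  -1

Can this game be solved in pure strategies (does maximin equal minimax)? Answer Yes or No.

Yes

Row minima: Left → -6, Center → 0, Right → -7; maximin = 0.
Column maxima: L → 3, C → 0, R → 3; minimax = 0.
maximin = minimax = 0, so a saddle point exists.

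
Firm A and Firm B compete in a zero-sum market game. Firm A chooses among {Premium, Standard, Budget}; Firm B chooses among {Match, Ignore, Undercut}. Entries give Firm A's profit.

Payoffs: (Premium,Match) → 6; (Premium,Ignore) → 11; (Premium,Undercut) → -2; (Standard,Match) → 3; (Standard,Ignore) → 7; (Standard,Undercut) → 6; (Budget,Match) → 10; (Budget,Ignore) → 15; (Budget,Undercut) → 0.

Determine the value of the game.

60/13

Row minima: Premium → -2, Standard → 3, Budget → 0; maximin = 3.
Column maxima: Match → 10, Ignore → 15, Undercut → 6; minimax = 6.
3 ≠ 6, so there is no saddle point; optimal play is mixed.
Premium is strictly dominated by Budget, so Firm A never plays it.
Ignore is strictly dominated by Match (it gives Firm A strictly more in every row), so Firm B never plays it.
On the remaining 2×2 (Standard, Budget vs Match, Undercut):
Let Firm A play Standard with probability p. Expected payoff against Match: 3p + 10(1−p) = −7p + 10; against Undercut: 6p + 0(1−p) = 6p.
Setting these equal: −7p + 10 = 6p ⇒ −13p = -10 ⇒ p = 10/13, and the value is (-7)·(10/13) + 10 = 60/13.
For Firm B: with q = P(Match), equating Standard's and Budget's payoffs gives −3q + 6 = 10q ⇒ q = 6/13.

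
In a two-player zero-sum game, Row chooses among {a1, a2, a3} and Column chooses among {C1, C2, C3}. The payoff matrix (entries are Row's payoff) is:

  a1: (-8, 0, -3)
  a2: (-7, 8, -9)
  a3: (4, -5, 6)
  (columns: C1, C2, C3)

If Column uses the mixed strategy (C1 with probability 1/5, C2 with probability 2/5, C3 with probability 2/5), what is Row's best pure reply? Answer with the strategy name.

a3

Expected payoff of a1: (1/5)·(-8) + (2/5)·0 + (2/5)·(-3) = -14/5.
Expected payoff of a2: (1/5)·(-7) + (2/5)·8 + (2/5)·(-9) = -9/5.
Expected payoff of a3: (1/5)·4 + (2/5)·(-5) + (2/5)·6 = 6/5.
The largest is 6/5, so Row's best response is a3.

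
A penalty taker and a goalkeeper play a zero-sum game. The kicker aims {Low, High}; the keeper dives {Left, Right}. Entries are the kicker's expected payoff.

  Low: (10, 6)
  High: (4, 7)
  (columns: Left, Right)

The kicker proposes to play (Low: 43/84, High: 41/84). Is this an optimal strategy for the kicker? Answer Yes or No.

Against Left this mix gives (43/84)·10 + (41/84)·4 = 99/14.
Against Right this mix gives (43/84)·6 + (41/84)·7 = 545/84.
The keeper will play Right, holding the kicker to 545/84. Shifting weight toward the row that does better against Right would raise this floor (the equalizing mix achieves 46/7 against both Right and Left), so the proposed strategy is not optimal.

No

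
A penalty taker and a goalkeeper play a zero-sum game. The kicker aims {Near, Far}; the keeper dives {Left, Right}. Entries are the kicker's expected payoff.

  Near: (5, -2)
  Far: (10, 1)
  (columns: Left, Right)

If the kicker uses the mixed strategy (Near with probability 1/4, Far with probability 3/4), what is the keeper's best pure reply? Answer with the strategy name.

If the keeper plays Left, the kicker's expected payoff is (1/4)·5 + (3/4)·10 = 35/4.
If the keeper plays Right, the kicker's expected payoff is (1/4)·(-2) + (3/4)·1 = 1/4.
The keeper minimizes the kicker's payoff; the smallest is 1/4, so the best response is Right.

Right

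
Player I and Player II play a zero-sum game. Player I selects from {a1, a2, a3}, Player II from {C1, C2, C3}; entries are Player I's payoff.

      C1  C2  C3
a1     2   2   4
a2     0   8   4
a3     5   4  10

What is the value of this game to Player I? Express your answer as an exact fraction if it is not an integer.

Row minima: a1 → 2, a2 → 0, a3 → 4; maximin = 4.
Column maxima: C1 → 5, C2 → 8, C3 → 10; minimax = 5.
4 ≠ 5, so there is no saddle point; optimal play is mixed.
a1 is strictly dominated by a3, so Player I never plays it.
C3 is strictly dominated by C1 (it gives Player I strictly more in every row), so Player II never plays it.
On the remaining 2×2 (a2, a3 vs C1, C2):
Let Player I play a2 with probability p. Expected payoff against C1: 0p + 5(1−p) = −5p + 5; against C2: 8p + 4(1−p) = 4p + 4.
Setting these equal: −5p + 5 = 4p + 4 ⇒ −9p = -1 ⇒ p = 1/9, and the value is (-5)·(1/9) + 5 = 40/9.
For Player II: with q = P(C1), equating a2's and a3's payoffs gives −8q + 8 = q + 4 ⇒ q = 4/9.

40/9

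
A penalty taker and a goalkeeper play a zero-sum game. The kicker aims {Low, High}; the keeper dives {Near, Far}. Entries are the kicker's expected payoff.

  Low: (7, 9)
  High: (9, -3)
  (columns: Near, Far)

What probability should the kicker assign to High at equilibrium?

1/7

Row minima: Low → 7, High → -3; maximin = 7.
Column maxima: Near → 9, Far → 9; minimax = 9.
7 ≠ 9, so there is no saddle point; optimal play is mixed.
Let the kicker play Low with probability p. Expected payoff against Near: 7p + 9(1−p) = −2p + 9; against Far: 9p + (-3)(1−p) = 12p − 3.
Setting these equal: −2p + 9 = 12p − 3 ⇒ −14p = -12 ⇒ p = 6/7, and the value is (-2)·(6/7) + 9 = 51/7.
For the keeper: with q = P(Near), equating Low's and High's payoffs gives −2q + 9 = 12q − 3 ⇒ q = 6/7.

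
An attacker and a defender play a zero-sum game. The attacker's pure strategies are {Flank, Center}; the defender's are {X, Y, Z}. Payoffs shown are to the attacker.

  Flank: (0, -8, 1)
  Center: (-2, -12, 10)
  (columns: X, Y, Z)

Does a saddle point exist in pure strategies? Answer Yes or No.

Row minima: Flank → -8, Center → -12; maximin = -8.
Column maxima: X → 0, Y → -8, Z → 10; minimax = -8.
maximin = minimax = -8, so a saddle point exists.

Yes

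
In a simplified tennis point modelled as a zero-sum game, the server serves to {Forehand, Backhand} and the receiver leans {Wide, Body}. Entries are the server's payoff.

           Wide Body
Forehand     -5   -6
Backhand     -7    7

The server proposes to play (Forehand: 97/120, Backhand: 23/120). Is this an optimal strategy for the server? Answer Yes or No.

No

Against Wide this mix gives (97/120)·(-5) + (23/120)·(-7) = -323/60.
Against Body this mix gives (97/120)·(-6) + (23/120)·7 = -421/120.
The receiver will play Wide, holding the server to -323/60. Shifting weight toward the row that does better against Wide would raise this floor (the equalizing mix achieves -77/15 against both Wide and Body), so the proposed strategy is not optimal.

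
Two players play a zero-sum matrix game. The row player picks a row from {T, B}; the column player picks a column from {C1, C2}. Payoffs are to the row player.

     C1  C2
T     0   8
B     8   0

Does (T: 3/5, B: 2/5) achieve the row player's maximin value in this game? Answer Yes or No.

Against C1 this mix gives (3/5)·0 + (2/5)·8 = 16/5.
Against C2 this mix gives (3/5)·8 + (2/5)·0 = 24/5.
The column player will play C1, holding the row player to 16/5. Shifting weight toward the row that does better against C1 would raise this floor (the equalizing mix achieves 4 against both C1 and C2), so the proposed strategy is not optimal.

No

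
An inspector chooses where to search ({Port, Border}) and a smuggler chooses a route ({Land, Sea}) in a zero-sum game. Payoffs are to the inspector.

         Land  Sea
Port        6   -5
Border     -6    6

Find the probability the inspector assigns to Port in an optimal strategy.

Row minima: Port → -5, Border → -6; maximin = -5.
Column maxima: Land → 6, Sea → 6; minimax = 6.
-5 ≠ 6, so there is no saddle point; optimal play is mixed.
Let the inspector play Port with probability p. Expected payoff against Land: 6p + (-6)(1−p) = 12p − 6; against Sea: (-5)p + 6(1−p) = −11p + 6.
Setting these equal: 12p − 6 = −11p + 6 ⇒ 23p = 12 ⇒ p = 12/23, and the value is (12)·(12/23) − 6 = 6/23.
For the smuggler: with q = P(Land), equating Port's and Border's payoffs gives 11q − 5 = −12q + 6 ⇒ q = 11/23.

12/23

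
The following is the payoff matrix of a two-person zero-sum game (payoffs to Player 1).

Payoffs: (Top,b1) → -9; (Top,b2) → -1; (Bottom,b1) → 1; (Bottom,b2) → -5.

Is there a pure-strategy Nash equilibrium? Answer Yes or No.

Row minima: Top → -9, Bottom → -5; maximin = -5.
Column maxima: b1 → 1, b2 → -1; minimax = -1.
-5 ≠ -1, so no pure-strategy equilibrium exists.

No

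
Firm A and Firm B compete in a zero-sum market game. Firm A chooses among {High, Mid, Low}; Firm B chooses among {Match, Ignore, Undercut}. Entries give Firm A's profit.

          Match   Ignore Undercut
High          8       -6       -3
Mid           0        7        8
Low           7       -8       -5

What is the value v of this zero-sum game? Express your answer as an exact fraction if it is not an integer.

Row minima: High → -6, Mid → 0, Low → -8; maximin = 0.
Column maxima: Match → 8, Ignore → 7, Undercut → 8; minimax = 7.
0 ≠ 7, so there is no saddle point; optimal play is mixed.
Low is strictly dominated by High, so Firm A never plays it.
Undercut is strictly dominated by Ignore (it gives Firm A strictly more in every row), so Firm B never plays it.
On the remaining 2×2 (High, Mid vs Match, Ignore):
Let Firm A play High with probability p. Expected payoff against Match: 8p + 0(1−p) = 8p; against Ignore: (-6)p + 7(1−p) = −13p + 7.
Setting these equal: 8p = −13p + 7 ⇒ 21p = 7 ⇒ p = 1/3, and the value is (8)·(1/3) = 8/3.
For Firm B: with q = P(Match), equating High's and Mid's payoffs gives 14q − 6 = −7q + 7 ⇒ q = 13/21.

8/3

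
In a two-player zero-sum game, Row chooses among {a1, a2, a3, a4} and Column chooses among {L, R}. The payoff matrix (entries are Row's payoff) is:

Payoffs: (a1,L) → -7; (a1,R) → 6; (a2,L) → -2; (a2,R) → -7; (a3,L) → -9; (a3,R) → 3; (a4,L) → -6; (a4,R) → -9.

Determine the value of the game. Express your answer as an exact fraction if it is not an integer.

Row minima: a1 → -7, a2 → -7, a3 → -9, a4 → -9; maximin = -7.
Column maxima: L → -2, R → 6; minimax = -2.
-7 ≠ -2, so there is no saddle point; optimal play is mixed.
a3 is strictly dominated by a1, so Row never plays it.
a4 is strictly dominated by a2, so Row never plays it.
On the remaining 2×2 (a1, a2 vs L, R):
Let Row play a1 with probability p. Expected payoff against L: (-7)p + (-2)(1−p) = −5p − 2; against R: 6p + (-7)(1−p) = 13p − 7.
Setting these equal: −5p − 2 = 13p − 7 ⇒ −18p = -5 ⇒ p = 5/18, and the value is (-5)·(5/18) − 2 = -61/18.
For Column: with q = P(L), equating a1's and a2's payoffs gives −13q + 6 = 5q − 7 ⇒ q = 13/18.

-61/18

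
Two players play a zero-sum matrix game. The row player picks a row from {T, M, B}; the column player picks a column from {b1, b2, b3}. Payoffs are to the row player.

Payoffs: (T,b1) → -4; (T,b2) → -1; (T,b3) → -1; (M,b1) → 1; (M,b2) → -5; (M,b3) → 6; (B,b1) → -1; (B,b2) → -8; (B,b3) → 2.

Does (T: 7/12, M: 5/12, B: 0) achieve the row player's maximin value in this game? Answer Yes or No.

No

Against b1 this mix gives (7/12)·(-4) + (5/12)·1 = -23/12.
Against b2 this mix gives (7/12)·(-1) + (5/12)·(-5) = -8/3.
Against b3 this mix gives (7/12)·(-1) + (5/12)·6 = 23/12.
The column player will play b2, holding the row player to -8/3. Shifting weight toward the row that does better against b2 would raise this floor (the equalizing mix achieves -7/3 against both b2 and b1), so the proposed strategy is not optimal.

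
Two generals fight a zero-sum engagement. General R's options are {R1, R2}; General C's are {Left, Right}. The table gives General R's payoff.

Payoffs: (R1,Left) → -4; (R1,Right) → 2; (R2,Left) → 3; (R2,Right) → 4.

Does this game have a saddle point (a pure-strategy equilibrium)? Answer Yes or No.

Row minima: R1 → -4, R2 → 3; maximin = 3.
Column maxima: Left → 3, Right → 4; minimax = 3.
maximin = minimax = 3, so a saddle point exists.

Yes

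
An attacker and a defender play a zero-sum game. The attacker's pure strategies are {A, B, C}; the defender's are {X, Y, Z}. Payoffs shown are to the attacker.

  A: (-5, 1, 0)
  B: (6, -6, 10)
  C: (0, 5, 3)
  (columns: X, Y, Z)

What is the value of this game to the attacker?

Row minima: A → -5, B → -6, C → 0; maximin = 0.
Column maxima: X → 6, Y → 5, Z → 10; minimax = 5.
0 ≠ 5, so there is no saddle point; optimal play is mixed.
A is strictly dominated by C, so the attacker never plays it.
Z is strictly dominated by X (it gives the attacker strictly more in every row), so the defender never plays it.
On the remaining 2×2 (B, C vs X, Y):
Let the attacker play B with probability p. Expected payoff against X: 6p + 0(1−p) = 6p; against Y: (-6)p + 5(1−p) = −11p + 5.
Setting these equal: 6p = −11p + 5 ⇒ 17p = 5 ⇒ p = 5/17, and the value is (6)·(5/17) = 30/17.
For the defender: with q = P(X), equating B's and C's payoffs gives 12q − 6 = −5q + 5 ⇒ q = 11/17.

30/17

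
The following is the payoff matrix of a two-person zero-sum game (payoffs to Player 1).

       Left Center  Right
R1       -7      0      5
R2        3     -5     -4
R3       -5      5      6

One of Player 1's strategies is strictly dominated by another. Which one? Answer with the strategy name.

R1

R3 gives a strictly higher payoff than R1 against every column: -5 > -7, 5 > 0, 6 > 5.
So R1 is strictly dominated and Player 1 never plays it.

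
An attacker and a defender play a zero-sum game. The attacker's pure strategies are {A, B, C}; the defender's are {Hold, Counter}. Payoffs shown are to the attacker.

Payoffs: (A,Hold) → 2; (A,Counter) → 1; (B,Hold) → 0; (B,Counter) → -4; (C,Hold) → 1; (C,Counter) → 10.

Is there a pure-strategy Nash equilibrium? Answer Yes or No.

No

Row minima: A → 1, B → -4, C → 1; maximin = 1.
Column maxima: Hold → 2, Counter → 10; minimax = 2.
1 ≠ 2, so no pure-strategy equilibrium exists.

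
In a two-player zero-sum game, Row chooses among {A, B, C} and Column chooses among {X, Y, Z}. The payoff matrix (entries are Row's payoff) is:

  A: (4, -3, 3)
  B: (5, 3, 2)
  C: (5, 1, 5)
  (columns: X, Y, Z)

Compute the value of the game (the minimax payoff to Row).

13/5

Row minima: A → -3, B → 2, C → 1; maximin = 2.
Column maxima: X → 5, Y → 3, Z → 5; minimax = 3.
2 ≠ 3, so there is no saddle point; optimal play is mixed.
A is strictly dominated by C, so Row never plays it.
X is strictly dominated by Y (it gives Row strictly more in every row), so Column never plays it.
On the remaining 2×2 (B, C vs Y, Z):
Let Row play B with probability p. Expected payoff against Y: 3p + 1(1−p) = 2p + 1; against Z: 2p + 5(1−p) = −3p + 5.
Setting these equal: 2p + 1 = −3p + 5 ⇒ 5p = 4 ⇒ p = 4/5, and the value is (2)·(4/5) + 1 = 13/5.
For Column: with q = P(Y), equating B's and C's payoffs gives q + 2 = −4q + 5 ⇒ q = 3/5.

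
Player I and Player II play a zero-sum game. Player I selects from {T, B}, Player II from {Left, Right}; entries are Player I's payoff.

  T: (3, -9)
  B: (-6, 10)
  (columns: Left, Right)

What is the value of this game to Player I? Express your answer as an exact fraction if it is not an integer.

Row minima: T → -9, B → -6; maximin = -6.
Column maxima: Left → 3, Right → 10; minimax = 3.
-6 ≠ 3, so there is no saddle point; optimal play is mixed.
Let Player I play T with probability p. Expected payoff against Left: 3p + (-6)(1−p) = 9p − 6; against Right: (-9)p + 10(1−p) = −19p + 10.
Setting these equal: 9p − 6 = −19p + 10 ⇒ 28p = 16 ⇒ p = 4/7, and the value is (9)·(4/7) − 6 = -6/7.
For Player II: with q = P(Left), equating T's and B's payoffs gives 12q − 9 = −16q + 10 ⇒ q = 19/28.

-6/7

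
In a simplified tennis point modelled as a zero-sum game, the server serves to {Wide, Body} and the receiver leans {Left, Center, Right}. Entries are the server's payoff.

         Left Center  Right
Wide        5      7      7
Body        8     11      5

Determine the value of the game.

Row minima: Wide → 5, Body → 5; maximin = 5.
Column maxima: Left → 8, Center → 11, Right → 7; minimax = 7.
5 ≠ 7, so there is no saddle point; optimal play is mixed.
Center is strictly dominated by Left (it gives the server strictly more in every row), so the receiver never plays it.
On the remaining 2×2 (Wide, Body vs Left, Right):
Let the server play Wide with probability p. Expected payoff against Left: 5p + 8(1−p) = −3p + 8; against Right: 7p + 5(1−p) = 2p + 5.
Setting these equal: −3p + 8 = 2p + 5 ⇒ −5p = -3 ⇒ p = 3/5, and the value is (-3)·(3/5) + 8 = 31/5.
For the receiver: with q = P(Left), equating Wide's and Body's payoffs gives −2q + 7 = 3q + 5 ⇒ q = 2/5.

31/5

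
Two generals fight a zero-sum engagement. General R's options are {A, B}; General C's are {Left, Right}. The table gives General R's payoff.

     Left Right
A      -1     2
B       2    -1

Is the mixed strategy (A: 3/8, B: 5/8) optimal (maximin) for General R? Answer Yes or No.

Against Left this mix gives (3/8)·(-1) + (5/8)·2 = 7/8.
Against Right this mix gives (3/8)·2 + (5/8)·(-1) = 1/8.
General C will play Right, holding General R to 1/8. Shifting weight toward the row that does better against Right would raise this floor (the equalizing mix achieves 1/2 against both Right and Left), so the proposed strategy is not optimal.

No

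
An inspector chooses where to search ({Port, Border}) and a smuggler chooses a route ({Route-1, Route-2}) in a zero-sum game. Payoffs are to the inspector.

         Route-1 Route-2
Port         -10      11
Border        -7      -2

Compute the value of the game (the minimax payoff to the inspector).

-7

Row minima: Port → -10, Border → -7; maximin = -7.
Column maxima: Route-1 → -7, Route-2 → 11; minimax = -7.
Since maximin = minimax = -7, there is a saddle point and the value is -7.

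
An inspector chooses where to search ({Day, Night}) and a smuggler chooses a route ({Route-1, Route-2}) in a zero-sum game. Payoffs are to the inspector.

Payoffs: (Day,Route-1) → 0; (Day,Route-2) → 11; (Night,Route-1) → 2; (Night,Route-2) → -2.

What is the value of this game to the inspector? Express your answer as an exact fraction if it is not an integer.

Row minima: Day → 0, Night → -2; maximin = 0.
Column maxima: Route-1 → 2, Route-2 → 11; minimax = 2.
0 ≠ 2, so there is no saddle point; optimal play is mixed.
Let the inspector play Day with probability p. Expected payoff against Route-1: 0p + 2(1−p) = −2p + 2; against Route-2: 11p + (-2)(1−p) = 13p − 2.
Setting these equal: −2p + 2 = 13p − 2 ⇒ −15p = -4 ⇒ p = 4/15, and the value is (-2)·(4/15) + 2 = 22/15.
For the smuggler: with q = P(Route-1), equating Day's and Night's payoffs gives −11q + 11 = 4q − 2 ⇒ q = 13/15.

22/15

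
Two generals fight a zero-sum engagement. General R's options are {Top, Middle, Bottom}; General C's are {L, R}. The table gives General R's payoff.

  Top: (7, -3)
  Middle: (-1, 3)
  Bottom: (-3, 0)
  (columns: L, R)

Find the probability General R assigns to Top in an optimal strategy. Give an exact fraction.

Row minima: Top → -3, Middle → -1, Bottom → -3; maximin = -1.
Column maxima: L → 7, R → 3; minimax = 3.
-1 ≠ 3, so there is no saddle point; optimal play is mixed.
Bottom is strictly dominated by Middle, so General R never plays it.
On the remaining 2×2 (Top, Middle vs L, R):
Let General R play Top with probability p. Expected payoff against L: 7p + (-1)(1−p) = 8p − 1; against R: (-3)p + 3(1−p) = −6p + 3.
Setting these equal: 8p − 1 = −6p + 3 ⇒ 14p = 4 ⇒ p = 2/7, and the value is (8)·(2/7) − 1 = 9/7.
For General C: with q = P(L), equating Top's and Middle's payoffs gives 10q − 3 = −4q + 3 ⇒ q = 3/7.

2/7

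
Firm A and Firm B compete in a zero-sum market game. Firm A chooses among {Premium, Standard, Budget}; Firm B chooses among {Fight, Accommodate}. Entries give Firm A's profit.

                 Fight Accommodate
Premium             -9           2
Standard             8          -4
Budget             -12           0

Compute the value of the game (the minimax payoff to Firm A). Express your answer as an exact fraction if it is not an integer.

Row minima: Premium → -9, Standard → -4, Budget → -12; maximin = -4.
Column maxima: Fight → 8, Accommodate → 2; minimax = 2.
-4 ≠ 2, so there is no saddle point; optimal play is mixed.
Budget is strictly dominated by Premium, so Firm A never plays it.
On the remaining 2×2 (Premium, Standard vs Fight, Accommodate):
Let Firm A play Premium with probability p. Expected payoff against Fight: (-9)p + 8(1−p) = −17p + 8; against Accommodate: 2p + (-4)(1−p) = 6p − 4.
Setting these equal: −17p + 8 = 6p − 4 ⇒ −23p = -12 ⇒ p = 12/23, and the value is (-17)·(12/23) + 8 = -20/23.
For Firm B: with q = P(Fight), equating Premium's and Standard's payoffs gives −11q + 2 = 12q − 4 ⇒ q = 6/23.

-20/23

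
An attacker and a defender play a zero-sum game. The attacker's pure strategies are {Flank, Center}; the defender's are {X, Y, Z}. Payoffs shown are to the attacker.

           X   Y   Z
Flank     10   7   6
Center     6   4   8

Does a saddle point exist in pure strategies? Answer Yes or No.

No

Row minima: Flank → 6, Center → 4; maximin = 6.
Column maxima: X → 10, Y → 7, Z → 8; minimax = 7.
6 ≠ 7, so no pure-strategy equilibrium exists.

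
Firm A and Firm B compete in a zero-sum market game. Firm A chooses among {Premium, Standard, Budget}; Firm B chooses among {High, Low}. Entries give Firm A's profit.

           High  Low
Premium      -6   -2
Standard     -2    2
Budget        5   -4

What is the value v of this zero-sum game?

Row minima: Premium → -6, Standard → -2, Budget → -4; maximin = -2.
Column maxima: High → 5, Low → 2; minimax = 2.
-2 ≠ 2, so there is no saddle point; optimal play is mixed.
Premium is strictly dominated by Standard, so Firm A never plays it.
On the remaining 2×2 (Standard, Budget vs High, Low):
Let Firm A play Standard with probability p. Expected payoff against High: (-2)p + 5(1−p) = −7p + 5; against Low: 2p + (-4)(1−p) = 6p − 4.
Setting these equal: −7p + 5 = 6p − 4 ⇒ −13p = -9 ⇒ p = 9/13, and the value is (-7)·(9/13) + 5 = 2/13.
For Firm B: with q = P(High), equating Standard's and Budget's payoffs gives −4q + 2 = 9q − 4 ⇒ q = 6/13.

2/13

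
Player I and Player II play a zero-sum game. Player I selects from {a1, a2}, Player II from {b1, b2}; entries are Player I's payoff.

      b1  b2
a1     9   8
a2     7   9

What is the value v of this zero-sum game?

Row minima: a1 → 8, a2 → 7; maximin = 8.
Column maxima: b1 → 9, b2 → 9; minimax = 9.
8 ≠ 9, so there is no saddle point; optimal play is mixed.
Let Player I play a1 with probability p. Expected payoff against b1: 9p + 7(1−p) = 2p + 7; against b2: 8p + 9(1−p) = −p + 9.
Setting these equal: 2p + 7 = −p + 9 ⇒ 3p = 2 ⇒ p = 2/3, and the value is (2)·(2/3) + 7 = 25/3.
For Player II: with q = P(b1), equating a1's and a2's payoffs gives q + 8 = −2q + 9 ⇒ q = 1/3.

25/3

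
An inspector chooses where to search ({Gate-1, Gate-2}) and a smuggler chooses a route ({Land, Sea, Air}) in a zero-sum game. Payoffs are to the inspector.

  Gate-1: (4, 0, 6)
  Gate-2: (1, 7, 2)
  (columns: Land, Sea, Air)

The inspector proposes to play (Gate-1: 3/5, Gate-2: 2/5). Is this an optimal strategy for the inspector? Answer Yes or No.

Against Land this mix gives (3/5)·4 + (2/5)·1 = 14/5.
Against Sea this mix gives (3/5)·0 + (2/5)·7 = 14/5.
Against Air this mix gives (3/5)·6 + (2/5)·2 = 22/5.
All of the smuggler's active replies (Land, Sea) yield 14/5, and no column does worse for the inspector. The mix makes the smuggler indifferent and guarantees 14/5, so it is optimal.

Yes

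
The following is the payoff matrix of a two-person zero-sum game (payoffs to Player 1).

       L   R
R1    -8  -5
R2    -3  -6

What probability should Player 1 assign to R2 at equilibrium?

1/2

Row minima: R1 → -8, R2 → -6; maximin = -6.
Column maxima: L → -3, R → -5; minimax = -5.
-6 ≠ -5, so there is no saddle point; optimal play is mixed.
Let Player 1 play R1 with probability p. Expected payoff against L: (-8)p + (-3)(1−p) = −5p − 3; against R: (-5)p + (-6)(1−p) = p − 6.
Setting these equal: −5p − 3 = p − 6 ⇒ −6p = -3 ⇒ p = 1/2, and the value is (-5)·(1/2) − 3 = -11/2.
For Player 2: with q = P(L), equating R1's and R2's payoffs gives −3q − 5 = 3q − 6 ⇒ q = 1/6.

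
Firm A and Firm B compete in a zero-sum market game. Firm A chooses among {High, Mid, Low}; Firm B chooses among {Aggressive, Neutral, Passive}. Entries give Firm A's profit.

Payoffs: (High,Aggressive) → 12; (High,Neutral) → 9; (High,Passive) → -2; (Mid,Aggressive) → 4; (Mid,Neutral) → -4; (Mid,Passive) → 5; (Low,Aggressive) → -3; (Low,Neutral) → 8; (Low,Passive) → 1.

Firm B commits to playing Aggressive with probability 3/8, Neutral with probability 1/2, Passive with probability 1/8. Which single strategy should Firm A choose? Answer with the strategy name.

High

Expected payoff of High: (3/8)·12 + (1/2)·9 + (1/8)·(-2) = 35/4.
Expected payoff of Mid: (3/8)·4 + (1/2)·(-4) + (1/8)·5 = 1/8.
Expected payoff of Low: (3/8)·(-3) + (1/2)·8 + (1/8)·1 = 3.
The largest is 35/4, so Firm A's best response is High.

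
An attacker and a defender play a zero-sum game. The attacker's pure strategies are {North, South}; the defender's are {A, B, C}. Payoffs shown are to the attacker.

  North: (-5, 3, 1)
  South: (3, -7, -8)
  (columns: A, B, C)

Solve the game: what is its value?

-37/17

Row minima: North → -5, South → -8; maximin = -5.
Column maxima: A → 3, B → 3, C → 1; minimax = 1.
-5 ≠ 1, so there is no saddle point; optimal play is mixed.
B is strictly dominated by C (it gives the attacker strictly more in every row), so the defender never plays it.
On the remaining 2×2 (North, South vs A, C):
Let the attacker play North with probability p. Expected payoff against A: (-5)p + 3(1−p) = −8p + 3; against C: 1p + (-8)(1−p) = 9p − 8.
Setting these equal: −8p + 3 = 9p − 8 ⇒ −17p = -11 ⇒ p = 11/17, and the value is (-8)·(11/17) + 3 = -37/17.
For the defender: with q = P(A), equating North's and South's payoffs gives −6q + 1 = 11q − 8 ⇒ q = 9/17.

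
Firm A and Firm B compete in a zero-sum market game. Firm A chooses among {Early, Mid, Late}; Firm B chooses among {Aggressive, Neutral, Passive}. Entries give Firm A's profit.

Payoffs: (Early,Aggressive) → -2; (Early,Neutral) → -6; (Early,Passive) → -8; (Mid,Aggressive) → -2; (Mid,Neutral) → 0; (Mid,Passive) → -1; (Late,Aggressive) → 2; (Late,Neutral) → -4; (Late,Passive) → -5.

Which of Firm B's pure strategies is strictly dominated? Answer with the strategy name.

Neutral

Passive holds Firm A's payoff strictly below Neutral in every row: -8 < -6, -1 < 0, -5 < -4.
So Neutral is strictly dominated for Firm B.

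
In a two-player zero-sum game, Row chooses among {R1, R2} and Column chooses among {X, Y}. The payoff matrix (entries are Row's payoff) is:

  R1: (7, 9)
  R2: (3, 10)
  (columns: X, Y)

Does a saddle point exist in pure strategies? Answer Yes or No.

Row minima: R1 → 7, R2 → 3; maximin = 7.
Column maxima: X → 7, Y → 10; minimax = 7.
maximin = minimax = 7, so a saddle point exists.

Yes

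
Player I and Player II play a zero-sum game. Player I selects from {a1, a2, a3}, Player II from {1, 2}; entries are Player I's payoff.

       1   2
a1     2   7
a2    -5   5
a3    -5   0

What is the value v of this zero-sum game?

2

Row minima: a1 → 2, a2 → -5, a3 → -5; maximin = 2.
Column maxima: 1 → 2, 2 → 7; minimax = 2.
Since maximin = minimax = 2, there is a saddle point and the value is 2.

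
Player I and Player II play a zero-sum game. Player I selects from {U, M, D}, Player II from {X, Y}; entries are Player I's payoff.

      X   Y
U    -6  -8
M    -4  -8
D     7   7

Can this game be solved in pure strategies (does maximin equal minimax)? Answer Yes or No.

Row minima: U → -8, M → -8, D → 7; maximin = 7.
Column maxima: X → 7, Y → 7; minimax = 7.
maximin = minimax = 7, so a saddle point exists.

Yes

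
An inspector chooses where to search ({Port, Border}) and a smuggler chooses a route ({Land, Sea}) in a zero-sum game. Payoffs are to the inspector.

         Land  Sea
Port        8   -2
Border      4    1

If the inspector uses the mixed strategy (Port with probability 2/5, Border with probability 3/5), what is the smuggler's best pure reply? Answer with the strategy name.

Sea

If the smuggler plays Land, the inspector's expected payoff is (2/5)·8 + (3/5)·4 = 28/5.
If the smuggler plays Sea, the inspector's expected payoff is (2/5)·(-2) + (3/5)·1 = -1/5.
The smuggler minimizes the inspector's payoff; the smallest is -1/5, so the best response is Sea.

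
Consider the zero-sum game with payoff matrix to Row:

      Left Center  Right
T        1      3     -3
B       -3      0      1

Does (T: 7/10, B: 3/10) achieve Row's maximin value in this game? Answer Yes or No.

Against Left this mix gives (7/10)·1 + (3/10)·(-3) = -1/5.
Against Center this mix gives (7/10)·3 + (3/10)·0 = 21/10.
Against Right this mix gives (7/10)·(-3) + (3/10)·1 = -9/5.
Column will play Right, holding Row to -9/5. Shifting weight toward the row that does better against Right would raise this floor (the equalizing mix achieves -1 against both Right and Left), so the proposed strategy is not optimal.

No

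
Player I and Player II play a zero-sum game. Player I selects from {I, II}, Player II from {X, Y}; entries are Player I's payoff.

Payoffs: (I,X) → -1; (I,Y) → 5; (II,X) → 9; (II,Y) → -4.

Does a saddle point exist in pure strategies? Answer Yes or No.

Row minima: I → -1, II → -4; maximin = -1.
Column maxima: X → 9, Y → 5; minimax = 5.
-1 ≠ 5, so no pure-strategy equilibrium exists.

No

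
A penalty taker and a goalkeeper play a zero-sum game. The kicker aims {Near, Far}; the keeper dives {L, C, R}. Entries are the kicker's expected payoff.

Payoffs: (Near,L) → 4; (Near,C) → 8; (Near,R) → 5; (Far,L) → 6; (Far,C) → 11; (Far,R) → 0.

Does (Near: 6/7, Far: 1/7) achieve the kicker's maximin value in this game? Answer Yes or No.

Against L this mix gives (6/7)·4 + (1/7)·6 = 30/7.
Against C this mix gives (6/7)·8 + (1/7)·11 = 59/7.
Against R this mix gives (6/7)·5 + (1/7)·0 = 30/7.
All of the keeper's active replies (L, R) yield 30/7, and no column does worse for the kicker. The mix makes the keeper indifferent and guarantees 30/7, so it is optimal.

Yes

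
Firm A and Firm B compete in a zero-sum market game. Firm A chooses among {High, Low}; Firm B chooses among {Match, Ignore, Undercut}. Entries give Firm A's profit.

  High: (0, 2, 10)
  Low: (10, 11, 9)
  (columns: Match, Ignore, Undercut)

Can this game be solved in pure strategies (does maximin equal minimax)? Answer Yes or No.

No

Row minima: High → 0, Low → 9; maximin = 9.
Column maxima: Match → 10, Ignore → 11, Undercut → 10; minimax = 10.
9 ≠ 10, so no pure-strategy equilibrium exists.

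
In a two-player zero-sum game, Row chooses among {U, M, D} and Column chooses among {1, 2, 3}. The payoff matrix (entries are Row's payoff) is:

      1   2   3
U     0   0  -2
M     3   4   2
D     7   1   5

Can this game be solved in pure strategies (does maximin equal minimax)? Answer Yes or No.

No

Row minima: U → -2, M → 2, D → 1; maximin = 2.
Column maxima: 1 → 7, 2 → 4, 3 → 5; minimax = 4.
2 ≠ 4, so no pure-strategy equilibrium exists.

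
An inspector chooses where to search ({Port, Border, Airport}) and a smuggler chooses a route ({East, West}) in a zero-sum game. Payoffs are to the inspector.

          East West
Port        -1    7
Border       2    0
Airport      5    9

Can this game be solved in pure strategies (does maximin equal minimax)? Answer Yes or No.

Row minima: Port → -1, Border → 0, Airport → 5; maximin = 5.
Column maxima: East → 5, West → 9; minimax = 5.
maximin = minimax = 5, so a saddle point exists.

Yes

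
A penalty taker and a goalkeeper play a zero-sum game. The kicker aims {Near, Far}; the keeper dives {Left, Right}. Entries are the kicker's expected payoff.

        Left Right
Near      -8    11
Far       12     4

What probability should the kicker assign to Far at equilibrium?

Row minima: Near → -8, Far → 4; maximin = 4.
Column maxima: Left → 12, Right → 11; minimax = 11.
4 ≠ 11, so there is no saddle point; optimal play is mixed.
Let the kicker play Near with probability p. Expected payoff against Left: (-8)p + 12(1−p) = −20p + 12; against Right: 11p + 4(1−p) = 7p + 4.
Setting these equal: −20p + 12 = 7p + 4 ⇒ −27p = -8 ⇒ p = 8/27, and the value is (-20)·(8/27) + 12 = 164/27.
For the keeper: with q = P(Left), equating Near's and Far's payoffs gives −19q + 11 = 8q + 4 ⇒ q = 7/27.

19/27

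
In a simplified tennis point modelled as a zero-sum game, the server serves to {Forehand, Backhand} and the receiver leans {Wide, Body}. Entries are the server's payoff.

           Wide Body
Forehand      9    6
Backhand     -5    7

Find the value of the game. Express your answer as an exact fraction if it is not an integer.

31/5

Row minima: Forehand → 6, Backhand → -5; maximin = 6.
Column maxima: Wide → 9, Body → 7; minimax = 7.
6 ≠ 7, so there is no saddle point; optimal play is mixed.
Let the server play Forehand with probability p. Expected payoff against Wide: 9p + (-5)(1−p) = 14p − 5; against Body: 6p + 7(1−p) = −p + 7.
Setting these equal: 14p − 5 = −p + 7 ⇒ 15p = 12 ⇒ p = 4/5, and the value is (14)·(4/5) − 5 = 31/5.
For the receiver: with q = P(Wide), equating Forehand's and Backhand's payoffs gives 3q + 6 = −12q + 7 ⇒ q = 1/15.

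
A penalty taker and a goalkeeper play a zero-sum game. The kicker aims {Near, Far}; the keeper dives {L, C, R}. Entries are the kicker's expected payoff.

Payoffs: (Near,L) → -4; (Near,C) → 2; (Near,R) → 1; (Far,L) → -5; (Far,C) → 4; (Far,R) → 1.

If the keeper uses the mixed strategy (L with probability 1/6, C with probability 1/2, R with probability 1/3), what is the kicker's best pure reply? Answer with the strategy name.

Far

Expected payoff of Near: (1/6)·(-4) + (1/2)·2 + (1/3)·1 = 2/3.
Expected payoff of Far: (1/6)·(-5) + (1/2)·4 + (1/3)·1 = 3/2.
The largest is 3/2, so the kicker's best response is Far.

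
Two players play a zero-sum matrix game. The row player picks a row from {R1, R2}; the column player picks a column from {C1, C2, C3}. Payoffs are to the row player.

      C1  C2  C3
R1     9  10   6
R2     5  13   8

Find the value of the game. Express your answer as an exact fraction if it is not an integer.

7

Row minima: R1 → 6, R2 → 5; maximin = 6.
Column maxima: C1 → 9, C2 → 13, C3 → 8; minimax = 8.
6 ≠ 8, so there is no saddle point; optimal play is mixed.
C2 is strictly dominated by C1 (it gives the row player strictly more in every row), so the column player never plays it.
On the remaining 2×2 (R1, R2 vs C1, C3):
Let the row player play R1 with probability p. Expected payoff against C1: 9p + 5(1−p) = 4p + 5; against C3: 6p + 8(1−p) = −2p + 8.
Setting these equal: 4p + 5 = −2p + 8 ⇒ 6p = 3 ⇒ p = 1/2, and the value is (4)·(1/2) + 5 = 7.
For the column player: with q = P(C1), equating R1's and R2's payoffs gives 3q + 6 = −3q + 8 ⇒ q = 1/3.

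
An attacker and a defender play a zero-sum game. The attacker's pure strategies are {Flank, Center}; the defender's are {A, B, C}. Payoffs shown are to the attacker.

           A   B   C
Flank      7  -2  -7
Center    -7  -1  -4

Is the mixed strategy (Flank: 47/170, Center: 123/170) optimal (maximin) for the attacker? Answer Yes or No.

No

Against A this mix gives (47/170)·7 + (123/170)·(-7) = -266/85.
Against B this mix gives (47/170)·(-2) + (123/170)·(-1) = -217/170.
Against C this mix gives (47/170)·(-7) + (123/170)·(-4) = -821/170.
The defender will play C, holding the attacker to -821/170. Shifting weight toward the row that does better against C would raise this floor (the equalizing mix achieves -77/17 against both C and A), so the proposed strategy is not optimal.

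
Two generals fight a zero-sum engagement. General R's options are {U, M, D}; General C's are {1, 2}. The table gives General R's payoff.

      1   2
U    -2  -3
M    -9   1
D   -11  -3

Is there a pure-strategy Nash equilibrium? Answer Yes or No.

Row minima: U → -3, M → -9, D → -11; maximin = -3.
Column maxima: 1 → -2, 2 → 1; minimax = -2.
-3 ≠ -2, so no pure-strategy equilibrium exists.

No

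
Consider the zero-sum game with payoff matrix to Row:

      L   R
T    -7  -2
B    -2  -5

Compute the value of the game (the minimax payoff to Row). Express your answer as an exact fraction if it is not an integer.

-31/8

Row minima: T → -7, B → -5; maximin = -5.
Column maxima: L → -2, R → -2; minimax = -2.
-5 ≠ -2, so there is no saddle point; optimal play is mixed.
Let Row play T with probability p. Expected payoff against L: (-7)p + (-2)(1−p) = −5p − 2; against R: (-2)p + (-5)(1−p) = 3p − 5.
Setting these equal: −5p − 2 = 3p − 5 ⇒ −8p = -3 ⇒ p = 3/8, and the value is (-5)·(3/8) − 2 = -31/8.
For Column: with q = P(L), equating T's and B's payoffs gives −5q − 2 = 3q − 5 ⇒ q = 3/8.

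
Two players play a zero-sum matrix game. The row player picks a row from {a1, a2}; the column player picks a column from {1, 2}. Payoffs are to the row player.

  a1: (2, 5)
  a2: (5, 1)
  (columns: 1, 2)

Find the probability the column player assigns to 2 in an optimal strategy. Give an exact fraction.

3/7

Row minima: a1 → 2, a2 → 1; maximin = 2.
Column maxima: 1 → 5, 2 → 5; minimax = 5.
2 ≠ 5, so there is no saddle point; optimal play is mixed.
Let the row player play a1 with probability p. Expected payoff against 1: 2p + 5(1−p) = −3p + 5; against 2: 5p + 1(1−p) = 4p + 1.
Setting these equal: −3p + 5 = 4p + 1 ⇒ −7p = -4 ⇒ p = 4/7, and the value is (-3)·(4/7) + 5 = 23/7.
For the column player: with q = P(1), equating a1's and a2's payoffs gives −3q + 5 = 4q + 1 ⇒ q = 4/7.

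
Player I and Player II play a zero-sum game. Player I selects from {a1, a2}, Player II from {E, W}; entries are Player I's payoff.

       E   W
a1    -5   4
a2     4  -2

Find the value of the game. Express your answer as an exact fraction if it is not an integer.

Row minima: a1 → -5, a2 → -2; maximin = -2.
Column maxima: E → 4, W → 4; minimax = 4.
-2 ≠ 4, so there is no saddle point; optimal play is mixed.
Let Player I play a1 with probability p. Expected payoff against E: (-5)p + 4(1−p) = −9p + 4; against W: 4p + (-2)(1−p) = 6p − 2.
Setting these equal: −9p + 4 = 6p − 2 ⇒ −15p = -6 ⇒ p = 2/5, and the value is (-9)·(2/5) + 4 = 2/5.
For Player II: with q = P(E), equating a1's and a2's payoffs gives −9q + 4 = 6q − 2 ⇒ q = 2/5.

2/5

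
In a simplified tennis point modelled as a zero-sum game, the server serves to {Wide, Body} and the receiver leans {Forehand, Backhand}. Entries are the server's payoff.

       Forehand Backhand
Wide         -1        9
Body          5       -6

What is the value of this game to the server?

Row minima: Wide → -1, Body → -6; maximin = -1.
Column maxima: Forehand → 5, Backhand → 9; minimax = 5.
-1 ≠ 5, so there is no saddle point; optimal play is mixed.
Let the server play Wide with probability p. Expected payoff against Forehand: (-1)p + 5(1−p) = −6p + 5; against Backhand: 9p + (-6)(1−p) = 15p − 6.
Setting these equal: −6p + 5 = 15p − 6 ⇒ −21p = -11 ⇒ p = 11/21, and the value is (-6)·(11/21) + 5 = 13/7.
For the receiver: with q = P(Forehand), equating Wide's and Body's payoffs gives −10q + 9 = 11q − 6 ⇒ q = 5/7.

13/7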